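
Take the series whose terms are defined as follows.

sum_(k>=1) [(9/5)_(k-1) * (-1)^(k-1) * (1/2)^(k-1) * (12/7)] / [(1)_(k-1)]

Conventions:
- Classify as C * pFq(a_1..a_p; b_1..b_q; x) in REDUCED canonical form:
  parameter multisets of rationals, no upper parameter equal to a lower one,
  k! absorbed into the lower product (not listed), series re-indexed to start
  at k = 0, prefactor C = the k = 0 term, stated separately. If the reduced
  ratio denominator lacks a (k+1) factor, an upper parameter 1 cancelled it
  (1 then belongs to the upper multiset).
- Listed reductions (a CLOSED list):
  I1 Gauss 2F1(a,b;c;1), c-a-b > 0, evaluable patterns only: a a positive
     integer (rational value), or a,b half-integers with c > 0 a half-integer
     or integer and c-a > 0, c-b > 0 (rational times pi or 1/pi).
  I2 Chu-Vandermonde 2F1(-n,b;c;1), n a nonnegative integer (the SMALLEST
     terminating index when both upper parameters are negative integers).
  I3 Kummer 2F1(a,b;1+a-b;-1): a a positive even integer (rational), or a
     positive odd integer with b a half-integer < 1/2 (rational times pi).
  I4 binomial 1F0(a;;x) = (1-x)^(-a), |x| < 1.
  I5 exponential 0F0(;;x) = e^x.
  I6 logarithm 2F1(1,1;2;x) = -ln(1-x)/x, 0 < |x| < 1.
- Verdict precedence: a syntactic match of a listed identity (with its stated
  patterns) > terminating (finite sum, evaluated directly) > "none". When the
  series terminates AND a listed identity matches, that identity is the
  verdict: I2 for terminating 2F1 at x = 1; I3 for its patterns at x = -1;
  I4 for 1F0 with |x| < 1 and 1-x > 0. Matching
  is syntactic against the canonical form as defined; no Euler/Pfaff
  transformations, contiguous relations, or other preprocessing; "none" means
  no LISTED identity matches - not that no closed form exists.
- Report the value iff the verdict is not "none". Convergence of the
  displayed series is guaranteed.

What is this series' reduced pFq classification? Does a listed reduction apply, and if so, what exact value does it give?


This is 12/7 * 1F0(9/5; -; -1/2) in reduced canonical form. Verdict: binomial (I4) applies (the 1F0 binomial series: exponent -9/5, x = -1/2). Hence: (12/7) * (3/2)^(-9/5).

Key step: from the first term 12/7: (1)_k (C = 12/7, x = -1/2) is k! itself.
Ratio: r(k) = (-1/2) * (k+9/5) / [(k+1)] - rational; roots negated = parameters, x = (-1/2), C = 12/7.


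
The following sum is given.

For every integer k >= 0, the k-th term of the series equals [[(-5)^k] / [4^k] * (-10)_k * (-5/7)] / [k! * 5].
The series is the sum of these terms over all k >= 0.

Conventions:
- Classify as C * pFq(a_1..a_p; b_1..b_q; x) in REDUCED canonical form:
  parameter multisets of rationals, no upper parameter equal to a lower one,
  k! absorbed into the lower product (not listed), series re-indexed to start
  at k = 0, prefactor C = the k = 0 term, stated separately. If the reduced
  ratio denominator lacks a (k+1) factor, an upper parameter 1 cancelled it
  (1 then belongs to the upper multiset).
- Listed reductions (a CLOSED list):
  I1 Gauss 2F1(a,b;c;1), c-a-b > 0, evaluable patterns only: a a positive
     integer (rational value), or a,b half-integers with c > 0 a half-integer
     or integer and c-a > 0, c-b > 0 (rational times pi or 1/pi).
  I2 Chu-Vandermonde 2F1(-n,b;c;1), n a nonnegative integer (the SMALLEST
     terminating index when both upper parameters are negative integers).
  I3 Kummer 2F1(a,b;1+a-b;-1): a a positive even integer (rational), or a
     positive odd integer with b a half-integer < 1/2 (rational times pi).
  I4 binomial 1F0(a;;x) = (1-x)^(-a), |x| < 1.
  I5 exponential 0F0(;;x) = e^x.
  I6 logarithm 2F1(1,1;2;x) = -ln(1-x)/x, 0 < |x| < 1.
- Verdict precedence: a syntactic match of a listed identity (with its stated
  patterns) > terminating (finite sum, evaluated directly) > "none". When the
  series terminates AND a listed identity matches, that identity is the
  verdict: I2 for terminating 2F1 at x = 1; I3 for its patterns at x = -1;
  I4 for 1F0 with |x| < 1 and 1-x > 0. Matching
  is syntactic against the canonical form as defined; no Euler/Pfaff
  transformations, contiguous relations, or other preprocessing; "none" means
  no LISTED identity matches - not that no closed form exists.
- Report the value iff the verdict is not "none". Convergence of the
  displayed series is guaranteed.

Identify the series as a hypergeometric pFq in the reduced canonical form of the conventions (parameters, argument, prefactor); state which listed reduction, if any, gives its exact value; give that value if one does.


With C = -1/7: the canonical form is 1F0(-10; -; -5/4). Verdict: terminating - the sum ends at index 10 because -10 is a negative integer; exact evaluation follows. Exact value: -3486784401/7340032.

First insight: t_0 being -1/7, the constant factors (prefactor -1/7) combine into one prefactor.
Step ratio: r(k) = (-5/4) * (k-10) / [(k+1)] - rational; roots negated = parameters, x = (-5/4), C = -1/7.


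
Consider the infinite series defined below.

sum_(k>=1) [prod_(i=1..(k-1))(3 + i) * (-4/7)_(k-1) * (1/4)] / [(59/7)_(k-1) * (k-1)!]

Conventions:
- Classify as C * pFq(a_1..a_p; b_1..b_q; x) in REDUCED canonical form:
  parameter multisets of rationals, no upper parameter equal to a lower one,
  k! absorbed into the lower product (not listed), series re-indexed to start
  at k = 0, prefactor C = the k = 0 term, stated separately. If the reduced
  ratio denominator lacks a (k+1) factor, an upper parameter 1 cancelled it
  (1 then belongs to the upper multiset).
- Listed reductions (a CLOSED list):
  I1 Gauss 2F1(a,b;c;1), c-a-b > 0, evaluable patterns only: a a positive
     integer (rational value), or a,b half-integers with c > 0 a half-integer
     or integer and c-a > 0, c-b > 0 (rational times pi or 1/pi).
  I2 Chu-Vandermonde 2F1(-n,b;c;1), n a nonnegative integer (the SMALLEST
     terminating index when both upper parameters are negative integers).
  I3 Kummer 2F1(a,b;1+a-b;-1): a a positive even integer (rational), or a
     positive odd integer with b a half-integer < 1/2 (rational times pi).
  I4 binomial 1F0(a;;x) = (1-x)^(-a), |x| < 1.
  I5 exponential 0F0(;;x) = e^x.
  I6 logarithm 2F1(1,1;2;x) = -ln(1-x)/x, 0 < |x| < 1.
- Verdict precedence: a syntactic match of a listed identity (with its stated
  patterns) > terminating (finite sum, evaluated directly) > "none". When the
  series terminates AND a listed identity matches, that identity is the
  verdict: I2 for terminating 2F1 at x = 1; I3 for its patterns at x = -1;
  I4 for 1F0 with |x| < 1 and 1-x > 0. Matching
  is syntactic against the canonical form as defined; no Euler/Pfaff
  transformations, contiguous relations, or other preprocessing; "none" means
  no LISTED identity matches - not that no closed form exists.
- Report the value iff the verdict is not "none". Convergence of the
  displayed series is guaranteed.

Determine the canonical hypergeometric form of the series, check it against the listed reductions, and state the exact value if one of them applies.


The series (x = 1) is 2F1: upper {-4/7, 4}, lower {59/7}, prefactor 1/4. Verdict: Gauss (I1, integer-parameter pattern) applies (x = 1: the Gamma ratio telescopes since c-a-b = 5 > 0 and a = 4 in Z>0). Exact value: 22971/134456.

The tell: t_0 being 1/4, the running product (C = 1/4) telescopes to a rising factorial.
Term ratio: r(k) = 1 * (k-4/7) (k+4) / [(k+59/7) (k+1)] - rational; roots negated = parameters, x = 1, C = 1/4.


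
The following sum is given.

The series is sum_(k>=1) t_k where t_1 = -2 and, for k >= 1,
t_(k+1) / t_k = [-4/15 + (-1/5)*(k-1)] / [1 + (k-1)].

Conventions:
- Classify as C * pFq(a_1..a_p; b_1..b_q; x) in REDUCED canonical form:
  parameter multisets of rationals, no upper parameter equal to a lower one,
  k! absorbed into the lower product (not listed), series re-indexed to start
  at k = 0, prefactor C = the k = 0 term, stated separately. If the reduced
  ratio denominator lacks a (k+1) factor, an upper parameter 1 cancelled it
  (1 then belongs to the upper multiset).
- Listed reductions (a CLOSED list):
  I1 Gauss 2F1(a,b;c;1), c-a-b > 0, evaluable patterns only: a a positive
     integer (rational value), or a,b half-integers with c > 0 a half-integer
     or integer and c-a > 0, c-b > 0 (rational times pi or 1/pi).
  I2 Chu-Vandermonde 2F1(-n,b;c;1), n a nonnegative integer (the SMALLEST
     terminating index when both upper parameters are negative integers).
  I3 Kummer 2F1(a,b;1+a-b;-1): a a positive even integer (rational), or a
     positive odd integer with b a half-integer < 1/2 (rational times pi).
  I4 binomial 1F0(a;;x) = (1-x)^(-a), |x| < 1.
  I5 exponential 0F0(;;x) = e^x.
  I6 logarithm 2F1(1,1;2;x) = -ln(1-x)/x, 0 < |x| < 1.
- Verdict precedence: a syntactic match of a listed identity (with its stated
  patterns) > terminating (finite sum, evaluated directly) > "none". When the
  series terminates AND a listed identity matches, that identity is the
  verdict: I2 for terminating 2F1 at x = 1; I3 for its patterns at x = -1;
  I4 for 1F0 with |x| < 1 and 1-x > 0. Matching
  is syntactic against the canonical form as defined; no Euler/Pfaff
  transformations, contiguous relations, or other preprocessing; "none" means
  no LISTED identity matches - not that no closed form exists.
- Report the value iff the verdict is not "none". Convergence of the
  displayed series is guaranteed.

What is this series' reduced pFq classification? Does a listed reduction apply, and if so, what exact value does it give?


The series (x = -1/5) is 1F0: upper {4/3}, lower {-}, prefactor -2. Verdict: binomial (I4) applies (the 1F0 binomial series: exponent -4/3, x = -1/5). Its exact value is (-2) * (6/5)^(-4/3).

Key observation: t_0 = -2 here, and roots of the ratio polynomials (C = -2) are the negated parameters.
Adjacent-term ratio: r(k) = (-1/5) * (k+4/3) / [(k+1)] - rational in k, leading ratio (-1/5); with t_0 = -2, classification follows.


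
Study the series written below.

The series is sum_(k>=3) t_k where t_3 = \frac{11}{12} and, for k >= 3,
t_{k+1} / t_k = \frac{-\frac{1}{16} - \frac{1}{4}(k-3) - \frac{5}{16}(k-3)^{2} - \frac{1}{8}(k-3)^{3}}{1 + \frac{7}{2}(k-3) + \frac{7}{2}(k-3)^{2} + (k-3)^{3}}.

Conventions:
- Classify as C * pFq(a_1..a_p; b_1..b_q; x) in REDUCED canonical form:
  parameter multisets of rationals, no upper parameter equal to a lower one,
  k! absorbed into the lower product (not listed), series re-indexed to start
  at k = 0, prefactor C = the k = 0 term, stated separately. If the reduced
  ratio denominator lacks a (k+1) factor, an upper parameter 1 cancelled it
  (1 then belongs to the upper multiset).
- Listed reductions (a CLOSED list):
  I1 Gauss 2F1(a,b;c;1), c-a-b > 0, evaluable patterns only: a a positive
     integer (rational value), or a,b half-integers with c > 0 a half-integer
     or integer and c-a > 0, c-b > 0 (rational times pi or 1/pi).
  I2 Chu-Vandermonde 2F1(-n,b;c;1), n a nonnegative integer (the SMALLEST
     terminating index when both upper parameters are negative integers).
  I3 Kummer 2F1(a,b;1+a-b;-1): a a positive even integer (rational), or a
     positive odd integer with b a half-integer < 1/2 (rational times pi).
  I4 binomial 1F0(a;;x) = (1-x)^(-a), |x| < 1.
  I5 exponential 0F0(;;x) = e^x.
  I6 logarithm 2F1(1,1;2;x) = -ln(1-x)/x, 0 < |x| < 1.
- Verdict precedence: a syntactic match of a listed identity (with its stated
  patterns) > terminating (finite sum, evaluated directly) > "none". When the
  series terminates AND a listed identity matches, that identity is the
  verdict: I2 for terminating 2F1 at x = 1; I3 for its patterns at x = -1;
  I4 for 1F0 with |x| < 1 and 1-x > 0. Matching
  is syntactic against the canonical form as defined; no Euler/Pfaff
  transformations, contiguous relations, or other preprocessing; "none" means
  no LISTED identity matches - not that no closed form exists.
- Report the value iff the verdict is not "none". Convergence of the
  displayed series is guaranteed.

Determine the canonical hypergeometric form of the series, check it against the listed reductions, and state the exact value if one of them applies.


Classification (C = \frac{11}{12}): 2F1 with upper {1, 1}, lower {2}, argument x = -\frac{1}{8}. Verdict: this is the logarithmic series (I6) (the logarithm: parameters (1,1;2), x = -\frac{1}{8}). Hence: \frac{22}{3} \cdot \ln\left(\frac{9}{8}\right).

Structural cue: t_0 = \frac{11}{12} here, and cancel k + 1/2 from the displayed ratio first; then C = 11/12.
Adjacent-term ratio: r(k) = -\frac{1}{8} * (k+1) (k+1) / [(k+2) (k+1)] - rational in k, leading ratio -\frac{1}{8}; with t_0 = \frac{11}{12}, classification follows.


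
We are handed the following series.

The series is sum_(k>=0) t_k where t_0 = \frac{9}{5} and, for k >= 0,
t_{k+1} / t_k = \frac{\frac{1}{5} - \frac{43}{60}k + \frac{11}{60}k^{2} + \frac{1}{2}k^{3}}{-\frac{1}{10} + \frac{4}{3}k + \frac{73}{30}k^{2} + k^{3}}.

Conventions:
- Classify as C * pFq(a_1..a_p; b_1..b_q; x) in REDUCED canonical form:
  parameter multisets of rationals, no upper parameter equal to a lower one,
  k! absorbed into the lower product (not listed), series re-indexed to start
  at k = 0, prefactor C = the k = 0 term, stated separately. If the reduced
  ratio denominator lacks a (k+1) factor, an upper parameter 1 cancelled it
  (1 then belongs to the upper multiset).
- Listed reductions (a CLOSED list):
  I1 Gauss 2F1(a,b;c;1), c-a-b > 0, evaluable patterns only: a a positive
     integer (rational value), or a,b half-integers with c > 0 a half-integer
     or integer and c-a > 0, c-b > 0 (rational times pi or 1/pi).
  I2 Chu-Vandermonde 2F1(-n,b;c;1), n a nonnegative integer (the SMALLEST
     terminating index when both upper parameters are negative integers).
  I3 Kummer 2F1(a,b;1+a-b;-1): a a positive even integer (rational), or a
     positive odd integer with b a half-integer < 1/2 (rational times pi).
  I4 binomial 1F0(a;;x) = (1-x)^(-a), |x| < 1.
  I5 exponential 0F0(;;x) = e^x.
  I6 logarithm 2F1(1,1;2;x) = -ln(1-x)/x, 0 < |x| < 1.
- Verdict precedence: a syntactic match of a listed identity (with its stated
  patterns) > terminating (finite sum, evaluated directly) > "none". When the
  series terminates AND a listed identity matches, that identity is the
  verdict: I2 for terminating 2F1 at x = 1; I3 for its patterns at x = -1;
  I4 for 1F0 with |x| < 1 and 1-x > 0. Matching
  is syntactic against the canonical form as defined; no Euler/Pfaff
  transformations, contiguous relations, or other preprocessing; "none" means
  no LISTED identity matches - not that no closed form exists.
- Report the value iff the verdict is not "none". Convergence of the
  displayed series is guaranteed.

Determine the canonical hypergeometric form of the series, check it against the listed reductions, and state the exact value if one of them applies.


Canonical form: C = \frac{9}{5} times 2F1 with upper {-\frac{4}{5}, -\frac{1}{3}}, lower {-\frac{1}{15}}, x = \frac{1}{2}. Verdict: none. A 2F1 with upper {-\frac{4}{5}, -\frac{1}{3}} fits none of I1-I6 at x = \frac{1}{2}; the sum runs forever.

First insight: with t_0 = \frac{9}{5}, roots of the ratio polynomials (C = 9/5, x = 1/2) are the negated parameters.
Step ratio: r(k) = \frac{1}{2} * (k-\frac{4}{5}) (k-\frac{1}{3}) / [(k-\frac{1}{15}) (k+1)] ; factor over Q: parameters, x = \frac{1}{2}, and C = \frac{9}{5}.


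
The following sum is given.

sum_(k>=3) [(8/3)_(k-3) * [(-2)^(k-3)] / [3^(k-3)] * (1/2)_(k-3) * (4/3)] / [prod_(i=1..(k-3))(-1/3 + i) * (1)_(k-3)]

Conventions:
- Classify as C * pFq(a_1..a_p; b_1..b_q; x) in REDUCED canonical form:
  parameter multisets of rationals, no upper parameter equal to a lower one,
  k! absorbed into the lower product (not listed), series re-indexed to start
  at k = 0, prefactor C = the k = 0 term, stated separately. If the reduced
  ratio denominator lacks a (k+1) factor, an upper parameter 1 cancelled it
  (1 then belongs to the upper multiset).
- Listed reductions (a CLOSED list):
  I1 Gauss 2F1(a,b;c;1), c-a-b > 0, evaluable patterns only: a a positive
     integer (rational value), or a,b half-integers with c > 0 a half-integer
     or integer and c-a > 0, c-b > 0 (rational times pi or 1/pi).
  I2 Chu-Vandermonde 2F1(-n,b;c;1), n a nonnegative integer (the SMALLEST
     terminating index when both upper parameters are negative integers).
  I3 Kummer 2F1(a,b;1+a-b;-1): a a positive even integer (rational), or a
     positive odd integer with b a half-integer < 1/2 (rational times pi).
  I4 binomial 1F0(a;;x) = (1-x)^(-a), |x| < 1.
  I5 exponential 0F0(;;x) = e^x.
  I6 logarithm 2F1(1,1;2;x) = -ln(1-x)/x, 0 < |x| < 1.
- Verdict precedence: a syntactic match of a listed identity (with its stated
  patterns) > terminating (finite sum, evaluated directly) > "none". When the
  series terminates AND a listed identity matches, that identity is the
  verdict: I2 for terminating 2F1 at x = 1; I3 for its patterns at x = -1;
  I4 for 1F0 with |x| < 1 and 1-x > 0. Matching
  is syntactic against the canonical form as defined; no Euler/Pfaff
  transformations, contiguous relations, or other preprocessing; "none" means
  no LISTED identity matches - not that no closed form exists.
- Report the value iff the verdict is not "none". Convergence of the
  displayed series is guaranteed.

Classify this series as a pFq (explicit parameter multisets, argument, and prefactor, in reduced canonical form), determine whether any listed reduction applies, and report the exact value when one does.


First insight: with t_0 = 4/3, the two geometric factors (C = 4/3, x = -2/3) combine into one argument.
Adjacent-term ratio: r(k) = (-2/3) * (k+1/2) (k+8/3) / [(k+2/3) (k+1)] - rational; roots negated = parameters, x = (-2/3), C = 4/3.

With C = 4/3: the canonical form is 2F1(1/2, 8/3; 2/3; -2/3). Verdict: none. Every listed pattern misses the 2F1 form at -2/3, upper {1/2, 8/3}.


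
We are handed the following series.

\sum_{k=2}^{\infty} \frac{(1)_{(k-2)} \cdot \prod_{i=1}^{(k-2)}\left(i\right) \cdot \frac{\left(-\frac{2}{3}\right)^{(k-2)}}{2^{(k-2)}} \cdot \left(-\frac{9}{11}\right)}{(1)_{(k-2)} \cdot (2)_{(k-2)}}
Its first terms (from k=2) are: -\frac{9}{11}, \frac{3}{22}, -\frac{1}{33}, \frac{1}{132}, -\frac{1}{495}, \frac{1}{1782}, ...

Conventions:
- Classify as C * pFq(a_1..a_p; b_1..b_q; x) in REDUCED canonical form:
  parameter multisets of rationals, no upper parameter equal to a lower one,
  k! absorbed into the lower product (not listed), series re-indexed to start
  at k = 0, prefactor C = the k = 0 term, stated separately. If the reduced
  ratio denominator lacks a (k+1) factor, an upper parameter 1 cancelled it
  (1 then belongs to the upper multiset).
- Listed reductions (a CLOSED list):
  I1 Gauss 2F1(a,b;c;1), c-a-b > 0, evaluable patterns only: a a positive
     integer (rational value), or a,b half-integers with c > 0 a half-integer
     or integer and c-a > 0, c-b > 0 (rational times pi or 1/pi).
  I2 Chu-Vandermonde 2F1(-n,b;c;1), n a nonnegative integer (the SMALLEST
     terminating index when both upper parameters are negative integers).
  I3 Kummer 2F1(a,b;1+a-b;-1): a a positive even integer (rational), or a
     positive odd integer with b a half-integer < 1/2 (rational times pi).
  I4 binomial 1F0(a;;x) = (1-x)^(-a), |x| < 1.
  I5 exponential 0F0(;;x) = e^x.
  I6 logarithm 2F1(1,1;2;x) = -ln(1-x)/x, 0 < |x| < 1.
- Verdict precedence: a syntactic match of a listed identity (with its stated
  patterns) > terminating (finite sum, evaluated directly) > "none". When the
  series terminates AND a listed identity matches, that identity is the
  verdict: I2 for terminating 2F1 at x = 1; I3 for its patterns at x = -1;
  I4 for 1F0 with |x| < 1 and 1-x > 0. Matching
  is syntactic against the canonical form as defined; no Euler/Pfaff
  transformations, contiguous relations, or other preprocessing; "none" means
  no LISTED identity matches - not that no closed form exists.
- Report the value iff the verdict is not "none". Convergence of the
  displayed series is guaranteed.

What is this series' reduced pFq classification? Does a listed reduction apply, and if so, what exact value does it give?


Reduced: x = -\frac{1}{3}, 2F1, upper = {1, 1}, lower = {2}, C = -\frac{9}{11}. Verdict at x = -\frac{1}{3}: logarithm (I6) matches (the logarithm: parameters (1,1;2), x = -\frac{1}{3}). Its exact value is \left(-\frac{27}{11}\right) \cdot \ln\left(\frac{4}{3}\right).

Key step: t_0 being -\frac{9}{11}, the running product (C = -9/11, x = -1/3) telescopes to a rising factorial.
Adjacent-term ratio: r(k) = -\frac{1}{3} * (k+1) (k+1) / [(k+2) (k+1)] - rational; roots negated = parameters, x = -\frac{1}{3}, C = -\frac{9}{11}.


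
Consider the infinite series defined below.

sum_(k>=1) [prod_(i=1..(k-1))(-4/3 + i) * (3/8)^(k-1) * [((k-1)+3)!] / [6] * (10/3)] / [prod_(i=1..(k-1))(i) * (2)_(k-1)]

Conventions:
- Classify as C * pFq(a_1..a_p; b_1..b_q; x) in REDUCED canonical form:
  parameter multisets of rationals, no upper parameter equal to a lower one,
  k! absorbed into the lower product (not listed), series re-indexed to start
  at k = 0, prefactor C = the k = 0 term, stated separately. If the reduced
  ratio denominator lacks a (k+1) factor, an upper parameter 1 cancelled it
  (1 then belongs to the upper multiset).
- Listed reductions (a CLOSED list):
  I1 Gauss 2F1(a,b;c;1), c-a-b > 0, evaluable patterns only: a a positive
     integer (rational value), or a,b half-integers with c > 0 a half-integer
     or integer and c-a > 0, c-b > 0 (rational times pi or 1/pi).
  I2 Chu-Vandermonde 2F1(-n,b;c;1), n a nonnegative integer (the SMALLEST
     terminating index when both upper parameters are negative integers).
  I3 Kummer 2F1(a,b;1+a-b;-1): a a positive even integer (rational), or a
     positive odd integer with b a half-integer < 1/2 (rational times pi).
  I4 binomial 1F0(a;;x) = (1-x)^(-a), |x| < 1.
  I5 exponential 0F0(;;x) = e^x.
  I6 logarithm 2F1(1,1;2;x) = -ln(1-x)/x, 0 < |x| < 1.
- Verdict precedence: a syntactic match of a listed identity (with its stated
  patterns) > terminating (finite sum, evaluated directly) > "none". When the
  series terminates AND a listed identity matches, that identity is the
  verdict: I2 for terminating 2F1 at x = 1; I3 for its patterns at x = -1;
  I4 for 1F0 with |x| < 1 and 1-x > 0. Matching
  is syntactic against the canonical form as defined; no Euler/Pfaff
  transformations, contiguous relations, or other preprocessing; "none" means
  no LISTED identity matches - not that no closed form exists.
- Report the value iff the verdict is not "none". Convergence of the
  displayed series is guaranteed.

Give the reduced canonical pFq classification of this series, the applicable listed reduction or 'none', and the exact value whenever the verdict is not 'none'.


With C = 10/3: the canonical form is 2F1(-1/3, 4; 2; 3/8). Verdict: none - this 2F1 at x = 3/8 matches no listed pattern, and upper {-1/3, 4} holds no stopper.

Key observation: t_0 = 10/3 here, and the running product (C = 10/3, x = 3/8) telescopes to a rising factorial.
Adjacent-term ratio: r(k) = (3/8) * (k-1/3) (k+4) / [(k+2) (k+1)] - rational in k, leading ratio (3/8); with t_0 = 10/3, classification follows.


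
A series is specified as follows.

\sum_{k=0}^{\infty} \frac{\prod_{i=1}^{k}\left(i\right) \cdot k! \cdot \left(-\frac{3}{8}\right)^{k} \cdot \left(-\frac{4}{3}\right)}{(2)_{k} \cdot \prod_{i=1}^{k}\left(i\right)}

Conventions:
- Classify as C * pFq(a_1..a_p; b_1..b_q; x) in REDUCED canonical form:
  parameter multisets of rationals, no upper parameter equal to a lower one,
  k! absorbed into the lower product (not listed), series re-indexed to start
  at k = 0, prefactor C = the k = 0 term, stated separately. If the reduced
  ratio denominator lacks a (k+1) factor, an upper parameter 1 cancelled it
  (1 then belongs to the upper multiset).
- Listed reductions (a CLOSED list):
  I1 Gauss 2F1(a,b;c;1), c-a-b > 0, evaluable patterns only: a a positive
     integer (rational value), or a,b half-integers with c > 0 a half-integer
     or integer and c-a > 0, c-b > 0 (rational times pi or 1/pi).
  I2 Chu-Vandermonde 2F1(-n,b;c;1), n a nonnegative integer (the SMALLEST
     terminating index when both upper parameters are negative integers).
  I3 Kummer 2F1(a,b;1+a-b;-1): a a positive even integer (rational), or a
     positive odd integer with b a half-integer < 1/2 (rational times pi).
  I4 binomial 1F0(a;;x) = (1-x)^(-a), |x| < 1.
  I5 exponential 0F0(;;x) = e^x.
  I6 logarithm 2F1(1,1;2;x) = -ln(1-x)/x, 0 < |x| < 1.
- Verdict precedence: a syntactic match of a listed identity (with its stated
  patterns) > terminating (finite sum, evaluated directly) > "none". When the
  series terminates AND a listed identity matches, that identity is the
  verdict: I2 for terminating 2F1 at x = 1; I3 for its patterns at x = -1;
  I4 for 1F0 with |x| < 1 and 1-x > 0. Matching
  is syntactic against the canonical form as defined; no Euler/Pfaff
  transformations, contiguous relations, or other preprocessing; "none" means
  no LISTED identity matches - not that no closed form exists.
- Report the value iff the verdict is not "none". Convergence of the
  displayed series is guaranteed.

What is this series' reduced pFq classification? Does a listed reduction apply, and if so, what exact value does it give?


At argument -\frac{3}{8}: a 2F1 with upper {1, 1}, lower {2}, scaled by C = -\frac{4}{3}. Verdict (x = -\frac{3}{8}): logarithm (I6) applies (the logarithm: parameters (1,1;2), x = -\frac{3}{8}). Hence: \left(-\frac{32}{9}\right) \cdot \ln\left(\frac{11}{8}\right).

Key step: with t_0 = -\frac{4}{3}, the product of the first k integers (C = -4/3, x = -3/8) is k!.
Adjacent-term ratio: r(k) = -\frac{3}{8} * (k+1) (k+1) / [(k+2) (k+1)] - rational in k. x = -\frac{3}{8}; t_0 = -\frac{4}{3}; negate the roots.


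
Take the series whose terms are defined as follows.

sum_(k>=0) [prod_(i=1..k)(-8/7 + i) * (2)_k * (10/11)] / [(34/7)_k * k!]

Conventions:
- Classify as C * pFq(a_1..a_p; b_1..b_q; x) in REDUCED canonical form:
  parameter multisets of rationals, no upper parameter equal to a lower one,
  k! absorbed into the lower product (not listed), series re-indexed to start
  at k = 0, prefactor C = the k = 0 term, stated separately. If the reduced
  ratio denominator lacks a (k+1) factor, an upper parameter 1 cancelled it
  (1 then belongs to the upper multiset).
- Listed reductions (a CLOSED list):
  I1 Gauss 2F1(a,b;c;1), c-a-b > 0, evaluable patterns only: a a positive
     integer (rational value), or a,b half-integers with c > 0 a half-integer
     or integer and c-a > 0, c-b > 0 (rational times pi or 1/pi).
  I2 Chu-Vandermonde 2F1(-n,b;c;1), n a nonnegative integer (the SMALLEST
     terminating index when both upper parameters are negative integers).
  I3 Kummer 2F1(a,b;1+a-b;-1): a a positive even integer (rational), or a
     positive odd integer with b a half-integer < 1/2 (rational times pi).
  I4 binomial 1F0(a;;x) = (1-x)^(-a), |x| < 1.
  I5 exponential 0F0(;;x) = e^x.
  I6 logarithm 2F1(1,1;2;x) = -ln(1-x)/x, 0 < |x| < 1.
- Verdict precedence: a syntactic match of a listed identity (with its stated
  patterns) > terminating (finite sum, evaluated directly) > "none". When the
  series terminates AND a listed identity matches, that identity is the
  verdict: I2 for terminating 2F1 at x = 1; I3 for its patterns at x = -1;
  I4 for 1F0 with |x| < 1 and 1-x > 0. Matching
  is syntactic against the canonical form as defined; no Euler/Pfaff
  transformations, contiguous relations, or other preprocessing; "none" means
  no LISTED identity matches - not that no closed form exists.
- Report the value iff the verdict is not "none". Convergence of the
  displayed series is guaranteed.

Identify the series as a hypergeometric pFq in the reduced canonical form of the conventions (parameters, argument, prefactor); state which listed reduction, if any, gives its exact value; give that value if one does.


Structural cue: t_0 being 10/11, the running product (C = 10/11) telescopes to a rising factorial.
Adjacent-term ratio: r(k) = 1 * (k-1/7) (k+2) / [(k+34/7) (k+1)] ; factor over Q: parameters, x = 1, and C = 10/11.

Canonical form: C = 10/11 times 2F1 with upper {-1/7, 2}, lower {34/7}, x = 1. Verdict at x = 1: Gauss's theorem (I1) matches (x = 1: the Gamma ratio telescopes since c-a-b = 3 > 0 and a = 2 in Z>0). Value: 450/539.


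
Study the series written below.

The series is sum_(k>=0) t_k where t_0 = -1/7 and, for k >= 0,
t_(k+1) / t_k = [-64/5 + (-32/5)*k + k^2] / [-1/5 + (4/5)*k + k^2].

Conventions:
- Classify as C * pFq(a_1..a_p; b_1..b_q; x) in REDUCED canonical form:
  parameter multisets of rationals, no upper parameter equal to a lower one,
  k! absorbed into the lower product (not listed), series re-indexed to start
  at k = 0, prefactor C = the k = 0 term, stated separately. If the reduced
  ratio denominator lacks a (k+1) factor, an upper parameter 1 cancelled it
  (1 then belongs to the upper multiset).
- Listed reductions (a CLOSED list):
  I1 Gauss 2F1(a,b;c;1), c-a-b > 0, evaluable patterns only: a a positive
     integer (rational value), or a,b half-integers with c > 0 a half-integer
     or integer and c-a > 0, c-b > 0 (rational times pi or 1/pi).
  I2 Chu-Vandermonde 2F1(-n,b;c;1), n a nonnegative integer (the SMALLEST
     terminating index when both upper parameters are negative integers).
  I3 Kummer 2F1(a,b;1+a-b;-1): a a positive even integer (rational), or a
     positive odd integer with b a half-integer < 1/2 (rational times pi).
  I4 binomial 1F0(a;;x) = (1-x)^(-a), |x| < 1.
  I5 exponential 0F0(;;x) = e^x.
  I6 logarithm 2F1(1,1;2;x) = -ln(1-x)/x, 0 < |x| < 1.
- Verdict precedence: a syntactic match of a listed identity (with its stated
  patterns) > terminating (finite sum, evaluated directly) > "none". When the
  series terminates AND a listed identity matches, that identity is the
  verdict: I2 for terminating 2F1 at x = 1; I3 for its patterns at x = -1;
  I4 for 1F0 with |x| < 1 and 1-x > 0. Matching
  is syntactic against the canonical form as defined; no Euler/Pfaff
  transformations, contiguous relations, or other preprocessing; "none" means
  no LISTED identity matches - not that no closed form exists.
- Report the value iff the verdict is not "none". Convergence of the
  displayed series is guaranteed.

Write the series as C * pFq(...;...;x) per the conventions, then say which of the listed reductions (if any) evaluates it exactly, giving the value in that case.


Classification (C = -1/7): 2F1 with upper {-8, 8/5}, lower {-1/5}, argument x = 1. Verdict at x = 1: the Chu-Vandermonde identity I2 matches (terminating 2F1 at x = 1 with n = 8, b = 8/5, c = -1/5). Sum: 858/65569.

The tell: from the first term -1/7: roots of the ratio polynomials (prefactor -1/7) are the negated parameters.
Consecutive-term ratio: r(k) = 1 * (k-8) (k+8/5) / [(k-1/5) (k+1)] ; factor over Q: parameters, x = 1, and C = -1/7.


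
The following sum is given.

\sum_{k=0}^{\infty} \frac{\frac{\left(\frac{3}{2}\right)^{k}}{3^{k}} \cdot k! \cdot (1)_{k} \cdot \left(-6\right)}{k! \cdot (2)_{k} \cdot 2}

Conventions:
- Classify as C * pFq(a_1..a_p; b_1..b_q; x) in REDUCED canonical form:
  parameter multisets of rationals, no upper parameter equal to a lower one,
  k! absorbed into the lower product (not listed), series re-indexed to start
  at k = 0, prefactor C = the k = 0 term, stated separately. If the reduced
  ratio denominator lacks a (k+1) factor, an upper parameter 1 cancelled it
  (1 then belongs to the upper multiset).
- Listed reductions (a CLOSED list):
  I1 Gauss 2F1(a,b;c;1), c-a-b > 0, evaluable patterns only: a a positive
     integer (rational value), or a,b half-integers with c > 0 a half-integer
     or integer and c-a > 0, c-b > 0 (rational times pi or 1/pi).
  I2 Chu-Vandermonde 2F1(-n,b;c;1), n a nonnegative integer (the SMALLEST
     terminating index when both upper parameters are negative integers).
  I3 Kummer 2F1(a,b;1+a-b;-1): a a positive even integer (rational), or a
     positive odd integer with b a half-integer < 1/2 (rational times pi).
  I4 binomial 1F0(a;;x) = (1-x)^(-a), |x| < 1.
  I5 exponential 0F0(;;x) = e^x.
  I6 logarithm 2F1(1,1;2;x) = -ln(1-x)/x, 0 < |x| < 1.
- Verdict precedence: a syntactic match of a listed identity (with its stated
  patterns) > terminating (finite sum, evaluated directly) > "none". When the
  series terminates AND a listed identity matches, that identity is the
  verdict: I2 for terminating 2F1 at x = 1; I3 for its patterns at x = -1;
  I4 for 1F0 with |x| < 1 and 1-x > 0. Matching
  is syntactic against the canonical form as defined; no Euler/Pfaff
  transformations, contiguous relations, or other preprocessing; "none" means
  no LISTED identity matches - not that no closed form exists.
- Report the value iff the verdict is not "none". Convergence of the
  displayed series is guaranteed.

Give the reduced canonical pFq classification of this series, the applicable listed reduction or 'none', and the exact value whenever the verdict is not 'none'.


Key observation: with t_0 = -3, the factorial ratio (C = -3) (k+a-1)!/(a-1)! is a rising factorial (a)_k.
Consecutive-term ratio: r(k) = \frac{1}{2} * (k+1) (k+1) / [(k+2) (k+1)] - poly over poly, x = \frac{1}{2} from leading terms; C = -3 at k = 0.

With C = -3: the canonical form is 2F1(1, 1; 2; \frac{1}{2}). Verdict: the logarithmic series (I6) matches (the logarithm: parameters (1,1;2), x = \frac{1}{2}). Sum: 6 \cdot \ln\left(\frac{1}{2}\right).


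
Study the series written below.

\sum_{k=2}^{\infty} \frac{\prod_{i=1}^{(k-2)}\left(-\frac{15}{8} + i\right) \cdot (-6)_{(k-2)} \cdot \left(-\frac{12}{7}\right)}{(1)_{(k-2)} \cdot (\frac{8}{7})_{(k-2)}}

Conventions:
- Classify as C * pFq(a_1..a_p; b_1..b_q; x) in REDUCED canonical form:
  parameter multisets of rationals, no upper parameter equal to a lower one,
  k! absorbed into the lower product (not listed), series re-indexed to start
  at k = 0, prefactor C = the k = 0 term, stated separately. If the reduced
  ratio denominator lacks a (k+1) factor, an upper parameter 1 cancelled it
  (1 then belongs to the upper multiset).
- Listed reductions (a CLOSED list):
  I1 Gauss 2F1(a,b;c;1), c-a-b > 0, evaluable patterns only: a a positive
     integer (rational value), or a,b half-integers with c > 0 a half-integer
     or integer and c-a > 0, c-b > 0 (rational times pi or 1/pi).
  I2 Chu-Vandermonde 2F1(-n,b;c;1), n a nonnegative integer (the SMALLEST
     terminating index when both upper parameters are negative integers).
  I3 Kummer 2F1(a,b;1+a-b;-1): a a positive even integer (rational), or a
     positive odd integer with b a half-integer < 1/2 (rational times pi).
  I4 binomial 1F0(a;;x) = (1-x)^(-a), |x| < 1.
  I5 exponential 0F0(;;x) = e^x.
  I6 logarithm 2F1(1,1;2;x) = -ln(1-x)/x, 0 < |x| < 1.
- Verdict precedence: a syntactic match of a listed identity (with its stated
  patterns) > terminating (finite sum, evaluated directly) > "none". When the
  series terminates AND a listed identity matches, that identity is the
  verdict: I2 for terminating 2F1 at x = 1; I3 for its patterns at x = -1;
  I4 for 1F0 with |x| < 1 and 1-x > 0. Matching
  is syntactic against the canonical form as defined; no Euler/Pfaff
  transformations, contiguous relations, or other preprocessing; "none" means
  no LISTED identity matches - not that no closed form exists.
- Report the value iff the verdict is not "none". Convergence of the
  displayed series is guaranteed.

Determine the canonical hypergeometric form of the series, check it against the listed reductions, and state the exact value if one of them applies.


Key step: with t_0 = -\frac{12}{7}, the running product (C = -12/7, x = 1) telescopes to a rising factorial.
Adjacent-term ratio: r(k) = 1 * (k-6) (k-\frac{7}{8}) / [(k+\frac{8}{7}) (k+1)] - poly over poly, x = 1 from leading terms; C = -\frac{12}{7} at k = 0.

x = 1 here; the reduced form reads 2F1, upper {-6, -\frac{7}{8}}, lower {\frac{8}{7}}, C = -\frac{12}{7}. Verdict (x = 1): Chu-Vandermonde (I2) applies (terminating 2F1 at x = 1 with n = 6, b = -7/8, c = \frac{8}{7}). Value: -\frac{3553562216685}{402732875776}.


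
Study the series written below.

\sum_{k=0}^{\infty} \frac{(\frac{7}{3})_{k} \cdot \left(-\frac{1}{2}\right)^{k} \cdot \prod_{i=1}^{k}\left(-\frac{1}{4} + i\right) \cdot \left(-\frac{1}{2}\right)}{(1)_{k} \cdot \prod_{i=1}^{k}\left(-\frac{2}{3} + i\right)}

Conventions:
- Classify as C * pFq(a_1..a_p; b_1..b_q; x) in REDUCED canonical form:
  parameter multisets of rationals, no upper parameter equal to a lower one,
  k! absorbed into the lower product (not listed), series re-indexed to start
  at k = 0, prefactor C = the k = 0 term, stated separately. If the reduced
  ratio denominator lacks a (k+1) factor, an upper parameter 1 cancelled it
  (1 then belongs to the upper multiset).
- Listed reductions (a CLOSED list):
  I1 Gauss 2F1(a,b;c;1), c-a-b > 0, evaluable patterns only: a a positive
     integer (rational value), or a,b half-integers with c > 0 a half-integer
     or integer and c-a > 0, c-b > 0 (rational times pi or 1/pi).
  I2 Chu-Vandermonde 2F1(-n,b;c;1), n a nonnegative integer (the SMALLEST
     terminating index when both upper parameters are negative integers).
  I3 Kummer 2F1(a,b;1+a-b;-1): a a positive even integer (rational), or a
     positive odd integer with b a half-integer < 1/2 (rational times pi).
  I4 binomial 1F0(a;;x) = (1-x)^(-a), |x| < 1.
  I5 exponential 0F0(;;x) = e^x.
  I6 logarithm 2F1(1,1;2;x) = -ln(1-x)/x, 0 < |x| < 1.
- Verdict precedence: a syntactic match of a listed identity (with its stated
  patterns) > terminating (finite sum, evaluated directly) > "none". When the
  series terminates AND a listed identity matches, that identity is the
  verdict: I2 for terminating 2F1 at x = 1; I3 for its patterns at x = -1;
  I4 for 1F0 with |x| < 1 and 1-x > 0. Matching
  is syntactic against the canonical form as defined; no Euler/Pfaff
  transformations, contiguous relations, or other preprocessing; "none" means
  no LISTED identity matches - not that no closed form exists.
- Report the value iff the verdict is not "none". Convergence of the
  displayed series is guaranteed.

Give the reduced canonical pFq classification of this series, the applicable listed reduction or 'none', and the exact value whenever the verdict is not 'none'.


The series (x = -\frac{1}{2}) is 2F1: upper {\frac{3}{4}, \frac{7}{3}}, lower {\frac{1}{3}}, prefactor -\frac{1}{2}. Verdict: no listed reduction: x = -\frac{1}{2} and upper {\frac{3}{4}, \frac{7}{3}} fail every I1-I6 pattern.

First insight: t_0 being -\frac{1}{2}, the running product (C = -1/2) telescopes to a rising factorial.
Ratio: r(k) = -\frac{1}{2} * (k+\frac{3}{4}) (k+\frac{7}{3}) / [(k+\frac{1}{3}) (k+1)] - rational in k. x = -\frac{1}{2}; t_0 = -\frac{1}{2}; negate the roots.


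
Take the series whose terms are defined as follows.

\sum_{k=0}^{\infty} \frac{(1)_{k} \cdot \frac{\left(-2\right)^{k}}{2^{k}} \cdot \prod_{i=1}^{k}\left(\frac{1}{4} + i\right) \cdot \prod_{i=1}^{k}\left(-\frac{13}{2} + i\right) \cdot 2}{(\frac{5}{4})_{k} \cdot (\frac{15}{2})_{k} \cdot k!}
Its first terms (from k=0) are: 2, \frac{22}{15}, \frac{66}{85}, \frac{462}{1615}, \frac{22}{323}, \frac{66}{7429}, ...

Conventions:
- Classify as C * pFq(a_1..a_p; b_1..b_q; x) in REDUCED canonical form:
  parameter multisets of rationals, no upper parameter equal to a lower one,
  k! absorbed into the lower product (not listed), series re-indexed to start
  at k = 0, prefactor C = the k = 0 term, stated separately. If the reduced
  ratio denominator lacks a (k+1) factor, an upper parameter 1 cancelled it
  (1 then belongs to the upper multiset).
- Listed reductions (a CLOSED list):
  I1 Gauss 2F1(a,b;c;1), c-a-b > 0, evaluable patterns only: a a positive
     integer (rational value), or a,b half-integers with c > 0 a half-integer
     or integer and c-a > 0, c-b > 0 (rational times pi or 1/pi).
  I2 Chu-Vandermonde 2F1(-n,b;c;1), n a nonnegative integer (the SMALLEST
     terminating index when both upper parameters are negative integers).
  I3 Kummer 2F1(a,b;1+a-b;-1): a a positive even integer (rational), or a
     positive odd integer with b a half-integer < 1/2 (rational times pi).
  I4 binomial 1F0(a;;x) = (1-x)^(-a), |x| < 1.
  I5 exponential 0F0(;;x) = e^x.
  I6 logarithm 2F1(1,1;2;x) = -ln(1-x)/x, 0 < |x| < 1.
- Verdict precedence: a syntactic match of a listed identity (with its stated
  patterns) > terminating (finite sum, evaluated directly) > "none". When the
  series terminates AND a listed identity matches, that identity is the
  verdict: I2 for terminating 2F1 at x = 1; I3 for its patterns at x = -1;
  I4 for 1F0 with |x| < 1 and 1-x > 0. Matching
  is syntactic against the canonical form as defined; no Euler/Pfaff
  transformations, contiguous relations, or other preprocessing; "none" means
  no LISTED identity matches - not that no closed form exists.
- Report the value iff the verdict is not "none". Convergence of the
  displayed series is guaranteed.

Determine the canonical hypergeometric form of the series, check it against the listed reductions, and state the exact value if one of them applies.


Prefactor 2, argument -1: 2F1 with upper {-\frac{11}{2}, 1} over lower {\frac{15}{2}}. Verdict: this is the Kummer evaluation I3 (x = -1; c = \frac{15}{2} equals 1+a-b for upper {-\frac{11}{2}, 1}: listed pattern). Exact value: \frac{3003}{2048} \cdot \pi.

The tell: t_0 being 2, the two k-th powers (prefactor 2) combine into one argument.
Ratio: r(k) = -1 * (k-\frac{11}{2}) (k+1) / [(k+\frac{15}{2}) (k+1)] - rational in k. x = -1; t_0 = 2; negate the roots.
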